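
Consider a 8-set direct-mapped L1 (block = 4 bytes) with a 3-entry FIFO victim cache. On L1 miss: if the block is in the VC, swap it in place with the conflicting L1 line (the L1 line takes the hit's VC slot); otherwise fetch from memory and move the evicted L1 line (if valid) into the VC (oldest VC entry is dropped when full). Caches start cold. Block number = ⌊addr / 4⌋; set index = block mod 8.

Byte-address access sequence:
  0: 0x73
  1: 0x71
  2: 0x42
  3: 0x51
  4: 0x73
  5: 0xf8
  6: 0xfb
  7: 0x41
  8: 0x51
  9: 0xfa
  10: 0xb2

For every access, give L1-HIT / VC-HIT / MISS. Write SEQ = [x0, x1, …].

#0 0x73→b28/s4 MISS; vc=[]
#1 0x71→b28/s4 L1-HIT; vc=[]
#2 0x42→b16/s0 MISS; vc=[]
#3 0x51→b20/s4 MISS; vc=[28]
#4 0x73→b28/s4 VC-HIT; vc=[20]
#5 0xf8→b62/s6 MISS; vc=[20]
#6 0xfb→b62/s6 L1-HIT; vc=[20]
#7 0x41→b16/s0 L1-HIT; vc=[20]
#8 0x51→b20/s4 VC-HIT; vc=[28]
#9 0xfa→b62/s6 L1-HIT; vc=[28]
#10 0xb2→b44/s4 MISS; vc=[28,20]

SEQ = [MISS, L1-HIT, MISS, MISS, VC-HIT, MISS, L1-HIT, L1-HIT, VC-HIT, L1-HIT, MISS]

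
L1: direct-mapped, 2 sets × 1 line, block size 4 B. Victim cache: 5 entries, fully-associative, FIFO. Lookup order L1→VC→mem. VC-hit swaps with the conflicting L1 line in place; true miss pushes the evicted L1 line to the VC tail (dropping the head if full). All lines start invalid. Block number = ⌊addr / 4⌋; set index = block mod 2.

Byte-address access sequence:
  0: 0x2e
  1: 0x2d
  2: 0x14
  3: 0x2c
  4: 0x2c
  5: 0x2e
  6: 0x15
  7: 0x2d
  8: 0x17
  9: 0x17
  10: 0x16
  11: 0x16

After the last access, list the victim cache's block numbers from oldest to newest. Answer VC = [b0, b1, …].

  [0] addr=0x2e blk=11 s=1: MISS | VC []
  [1] addr=0x2d blk=11 s=1: L1-HIT | VC []
  [2] addr=0x14 blk=5 s=1: MISS | VC [11]
  [3] addr=0x2c blk=11 s=1: VC-HIT | VC [5]
  [4] addr=0x2c blk=11 s=1: L1-HIT | VC [5]
  [5] addr=0x2e blk=11 s=1: L1-HIT | VC [5]
  [6] addr=0x15 blk=5 s=1: VC-HIT | VC [11]
  [7] addr=0x2d blk=11 s=1: VC-HIT | VC [5]
  [8] addr=0x17 blk=5 s=1: VC-HIT | VC [11]
  [9] addr=0x17 blk=5 s=1: L1-HIT | VC [11]
  [10] addr=0x16 blk=5 s=1: L1-HIT | VC [11]
  [11] addr=0x16 blk=5 s=1: L1-HIT | VC [11]

VC = [11]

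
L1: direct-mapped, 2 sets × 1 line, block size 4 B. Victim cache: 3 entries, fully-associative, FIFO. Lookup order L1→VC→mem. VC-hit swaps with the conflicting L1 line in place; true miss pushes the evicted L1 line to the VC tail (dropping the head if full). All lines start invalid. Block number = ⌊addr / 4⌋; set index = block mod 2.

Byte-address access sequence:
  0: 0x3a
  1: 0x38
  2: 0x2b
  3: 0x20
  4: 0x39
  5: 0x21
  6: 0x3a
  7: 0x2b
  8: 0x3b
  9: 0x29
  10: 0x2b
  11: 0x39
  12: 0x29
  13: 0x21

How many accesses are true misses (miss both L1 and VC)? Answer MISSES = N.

#0 0x3a→b14/s0 MISS; vc=[]
#1 0x38→b14/s0 L1-HIT; vc=[]
#2 0x2b→b10/s0 MISS; vc=[14]
#3 0x20→b8/s0 MISS; vc=[14,10]
#4 0x39→b14/s0 VC-HIT; vc=[8,10]
#5 0x21→b8/s0 VC-HIT; vc=[14,10]
#6 0x3a→b14/s0 VC-HIT; vc=[8,10]
#7 0x2b→b10/s0 VC-HIT; vc=[8,14]
#8 0x3b→b14/s0 VC-HIT; vc=[8,10]
#9 0x29→b10/s0 VC-HIT; vc=[8,14]
#10 0x2b→b10/s0 L1-HIT; vc=[8,14]
#11 0x39→b14/s0 VC-HIT; vc=[8,10]
#12 0x29→b10/s0 VC-HIT; vc=[8,14]
#13 0x21→b8/s0 VC-HIT; vc=[10,14]

MISSES = 3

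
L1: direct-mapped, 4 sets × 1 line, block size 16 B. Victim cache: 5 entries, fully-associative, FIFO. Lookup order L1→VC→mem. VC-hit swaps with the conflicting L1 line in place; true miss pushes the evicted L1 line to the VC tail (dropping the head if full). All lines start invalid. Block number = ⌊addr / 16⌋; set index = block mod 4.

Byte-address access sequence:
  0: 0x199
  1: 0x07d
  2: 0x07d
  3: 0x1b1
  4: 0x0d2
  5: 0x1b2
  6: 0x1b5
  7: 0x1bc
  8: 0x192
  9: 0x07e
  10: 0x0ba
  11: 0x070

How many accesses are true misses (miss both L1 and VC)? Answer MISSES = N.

0: 0x199 (blk 25, set 1) → MISS  vc=[]
1: 0x7d (blk 7, set 3) → MISS  vc=[]
2: 0x7d (blk 7, set 3) → L1-HIT  vc=[]
3: 0x1b1 (blk 27, set 3) → MISS  vc=[7]
4: 0xd2 (blk 13, set 1) → MISS  vc=[7, 25]
5: 0x1b2 (blk 27, set 3) → L1-HIT  vc=[7, 25]
6: 0x1b5 (blk 27, set 3) → L1-HIT  vc=[7, 25]
7: 0x1bc (blk 27, set 3) → L1-HIT  vc=[7, 25]
8: 0x192 (blk 25, set 1) → VC-HIT  vc=[7, 13]
9: 0x7e (blk 7, set 3) → VC-HIT  vc=[27, 13]
10: 0xba (blk 11, set 3) → MISS  vc=[27, 13, 7]
11: 0x70 (blk 7, set 3) → VC-HIT  vc=[27, 13, 11]

MISSES = 5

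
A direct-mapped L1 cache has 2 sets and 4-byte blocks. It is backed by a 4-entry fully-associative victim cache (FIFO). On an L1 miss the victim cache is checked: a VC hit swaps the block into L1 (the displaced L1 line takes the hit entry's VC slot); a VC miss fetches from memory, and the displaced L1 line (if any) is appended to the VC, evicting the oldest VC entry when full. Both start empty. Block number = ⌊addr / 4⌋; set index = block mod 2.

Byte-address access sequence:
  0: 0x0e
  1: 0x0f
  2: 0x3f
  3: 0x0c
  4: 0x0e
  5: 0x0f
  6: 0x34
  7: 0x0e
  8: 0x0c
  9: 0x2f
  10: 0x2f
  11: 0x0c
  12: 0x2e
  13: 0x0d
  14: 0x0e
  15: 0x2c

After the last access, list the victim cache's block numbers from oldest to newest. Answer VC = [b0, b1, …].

  [0] addr=0xe blk=3 s=1: MISS | VC []
  [1] addr=0xf blk=3 s=1: L1-HIT | VC []
  [2] addr=0x3f blk=15 s=1: MISS | VC [3]
  [3] addr=0xc blk=3 s=1: VC-HIT | VC [15]
  [4] addr=0xe blk=3 s=1: L1-HIT | VC [15]
  [5] addr=0xf blk=3 s=1: L1-HIT | VC [15]
  [6] addr=0x34 blk=13 s=1: MISS | VC [15, 3]
  [7] addr=0xe blk=3 s=1: VC-HIT | VC [15, 13]
  [8] addr=0xc blk=3 s=1: L1-HIT | VC [15, 13]
  [9] addr=0x2f blk=11 s=1: MISS | VC [15, 13, 3]
  [10] addr=0x2f blk=11 s=1: L1-HIT | VC [15, 13, 3]
  [11] addr=0xc blk=3 s=1: VC-HIT | VC [15, 13, 11]
  [12] addr=0x2e blk=11 s=1: VC-HIT | VC [15, 13, 3]
  [13] addr=0xd blk=3 s=1: VC-HIT | VC [15, 13, 11]
  [14] addr=0xe blk=3 s=1: L1-HIT | VC [15, 13, 11]
  [15] addr=0x2c blk=11 s=1: VC-HIT | VC [15, 13, 3]

VC = [15, 13, 3]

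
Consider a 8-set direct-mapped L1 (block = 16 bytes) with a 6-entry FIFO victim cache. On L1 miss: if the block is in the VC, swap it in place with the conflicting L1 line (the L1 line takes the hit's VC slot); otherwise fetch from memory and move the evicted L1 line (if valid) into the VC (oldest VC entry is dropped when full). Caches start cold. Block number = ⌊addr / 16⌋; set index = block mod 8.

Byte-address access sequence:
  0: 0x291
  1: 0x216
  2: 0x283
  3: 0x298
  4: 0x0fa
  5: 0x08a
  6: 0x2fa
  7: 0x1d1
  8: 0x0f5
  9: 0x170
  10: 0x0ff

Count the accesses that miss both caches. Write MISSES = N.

MISSES = 8

#0 0x291→b41/s1 MISS; vc=[]
#1 0x216→b33/s1 MISS; vc=[41]
#2 0x283→b40/s0 MISS; vc=[41]
#3 0x298→b41/s1 VC-HIT; vc=[33]
#4 0xfa→b15/s7 MISS; vc=[33]
#5 0x8a→b8/s0 MISS; vc=[33,40]
#6 0x2fa→b47/s7 MISS; vc=[33,40,15]
#7 0x1d1→b29/s5 MISS; vc=[33,40,15]
#8 0xf5→b15/s7 VC-HIT; vc=[33,40,47]
#9 0x170→b23/s7 MISS; vc=[33,40,47,15]
#10 0xff→b15/s7 VC-HIT; vc=[33,40,47,23]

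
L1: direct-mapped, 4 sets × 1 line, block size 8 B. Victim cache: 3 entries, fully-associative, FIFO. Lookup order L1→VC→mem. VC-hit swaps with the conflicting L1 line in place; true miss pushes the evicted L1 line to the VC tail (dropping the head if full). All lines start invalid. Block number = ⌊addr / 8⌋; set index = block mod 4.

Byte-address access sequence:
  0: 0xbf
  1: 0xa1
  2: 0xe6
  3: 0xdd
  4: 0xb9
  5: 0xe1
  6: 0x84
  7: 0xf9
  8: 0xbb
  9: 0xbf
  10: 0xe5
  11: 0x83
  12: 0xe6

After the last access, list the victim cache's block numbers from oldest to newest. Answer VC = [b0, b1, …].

0: 0xbf (blk 23, set 3) → MISS  vc=[]
1: 0xa1 (blk 20, set 0) → MISS  vc=[]
2: 0xe6 (blk 28, set 0) → MISS  vc=[20]
3: 0xdd (blk 27, set 3) → MISS  vc=[20, 23]
4: 0xb9 (blk 23, set 3) → VC-HIT  vc=[20, 27]
5: 0xe1 (blk 28, set 0) → L1-HIT  vc=[20, 27]
6: 0x84 (blk 16, set 0) → MISS  vc=[20, 27, 28]
7: 0xf9 (blk 31, set 3) → MISS  vc=[27, 28, 23]
8: 0xbb (blk 23, set 3) → VC-HIT  vc=[27, 28, 31]
9: 0xbf (blk 23, set 3) → L1-HIT  vc=[27, 28, 31]
10: 0xe5 (blk 28, set 0) → VC-HIT  vc=[27, 16, 31]
11: 0x83 (blk 16, set 0) → VC-HIT  vc=[27, 28, 31]
12: 0xe6 (blk 28, set 0) → VC-HIT  vc=[27, 16, 31]

VC = [27, 16, 31]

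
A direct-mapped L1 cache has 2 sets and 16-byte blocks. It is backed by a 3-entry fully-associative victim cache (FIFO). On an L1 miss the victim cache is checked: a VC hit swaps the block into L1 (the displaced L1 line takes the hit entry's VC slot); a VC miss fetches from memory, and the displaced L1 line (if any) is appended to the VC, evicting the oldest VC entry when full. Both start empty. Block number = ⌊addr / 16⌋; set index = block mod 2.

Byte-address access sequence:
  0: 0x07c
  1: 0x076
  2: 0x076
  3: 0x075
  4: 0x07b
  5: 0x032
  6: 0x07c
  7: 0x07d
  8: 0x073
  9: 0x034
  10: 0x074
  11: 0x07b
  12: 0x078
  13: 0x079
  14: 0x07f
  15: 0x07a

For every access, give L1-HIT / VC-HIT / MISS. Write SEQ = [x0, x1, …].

SEQ = [MISS, L1-HIT, L1-HIT, L1-HIT, L1-HIT, MISS, VC-HIT, L1-HIT, L1-HIT, VC-HIT, VC-HIT, L1-HIT, L1-HIT, L1-HIT, L1-HIT, L1-HIT]

0: 0x7c (blk 7, set 1) → MISS  vc=[]
1: 0x76 (blk 7, set 1) → L1-HIT  vc=[]
2: 0x76 (blk 7, set 1) → L1-HIT  vc=[]
3: 0x75 (blk 7, set 1) → L1-HIT  vc=[]
4: 0x7b (blk 7, set 1) → L1-HIT  vc=[]
5: 0x32 (blk 3, set 1) → MISS  vc=[7]
6: 0x7c (blk 7, set 1) → VC-HIT  vc=[3]
7: 0x7d (blk 7, set 1) → L1-HIT  vc=[3]
8: 0x73 (blk 7, set 1) → L1-HIT  vc=[3]
9: 0x34 (blk 3, set 1) → VC-HIT  vc=[7]
10: 0x74 (blk 7, set 1) → VC-HIT  vc=[3]
11: 0x7b (blk 7, set 1) → L1-HIT  vc=[3]
12: 0x78 (blk 7, set 1) → L1-HIT  vc=[3]
13: 0x79 (blk 7, set 1) → L1-HIT  vc=[3]
14: 0x7f (blk 7, set 1) → L1-HIT  vc=[3]
15: 0x7a (blk 7, set 1) → L1-HIT  vc=[3]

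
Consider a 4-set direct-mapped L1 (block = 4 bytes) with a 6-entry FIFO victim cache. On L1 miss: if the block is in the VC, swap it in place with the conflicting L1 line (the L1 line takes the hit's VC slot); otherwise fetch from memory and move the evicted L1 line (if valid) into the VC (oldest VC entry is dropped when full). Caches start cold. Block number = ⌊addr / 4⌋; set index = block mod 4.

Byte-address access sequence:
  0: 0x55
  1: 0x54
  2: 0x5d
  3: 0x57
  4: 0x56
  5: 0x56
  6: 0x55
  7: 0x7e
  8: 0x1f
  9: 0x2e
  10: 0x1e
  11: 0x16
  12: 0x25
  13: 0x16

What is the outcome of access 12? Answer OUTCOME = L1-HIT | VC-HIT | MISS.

OUTCOME = MISS

0: 0x55 (blk 21, set 1) → MISS  vc=[]
1: 0x54 (blk 21, set 1) → L1-HIT  vc=[]
2: 0x5d (blk 23, set 3) → MISS  vc=[]
3: 0x57 (blk 21, set 1) → L1-HIT  vc=[]
4: 0x56 (blk 21, set 1) → L1-HIT  vc=[]
5: 0x56 (blk 21, set 1) → L1-HIT  vc=[]
6: 0x55 (blk 21, set 1) → L1-HIT  vc=[]
7: 0x7e (blk 31, set 3) → MISS  vc=[23]
8: 0x1f (blk 7, set 3) → MISS  vc=[23, 31]
9: 0x2e (blk 11, set 3) → MISS  vc=[23, 31, 7]
10: 0x1e (blk 7, set 3) → VC-HIT  vc=[23, 31, 11]
11: 0x16 (blk 5, set 1) → MISS  vc=[23, 31, 11, 21]
12: 0x25 (blk 9, set 1) → MISS  vc=[23, 31, 11, 21, 5]
13: 0x16 (blk 5, set 1) → VC-HIT  vc=[23, 31, 11, 21, 9]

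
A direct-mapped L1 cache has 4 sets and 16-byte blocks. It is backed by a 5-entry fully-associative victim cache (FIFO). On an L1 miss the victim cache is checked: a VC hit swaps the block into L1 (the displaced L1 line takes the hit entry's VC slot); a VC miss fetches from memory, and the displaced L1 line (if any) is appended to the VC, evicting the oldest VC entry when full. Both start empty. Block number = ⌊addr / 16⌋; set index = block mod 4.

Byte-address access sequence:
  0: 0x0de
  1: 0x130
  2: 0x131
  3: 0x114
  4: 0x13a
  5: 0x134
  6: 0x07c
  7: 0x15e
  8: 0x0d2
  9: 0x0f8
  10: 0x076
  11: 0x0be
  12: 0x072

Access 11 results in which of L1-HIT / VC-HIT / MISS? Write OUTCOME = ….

  [0] addr=0xde blk=13 s=1: MISS | VC []
  [1] addr=0x130 blk=19 s=3: MISS | VC []
  [2] addr=0x131 blk=19 s=3: L1-HIT | VC []
  [3] addr=0x114 blk=17 s=1: MISS | VC [13]
  [4] addr=0x13a blk=19 s=3: L1-HIT | VC [13]
  [5] addr=0x134 blk=19 s=3: L1-HIT | VC [13]
  [6] addr=0x7c blk=7 s=3: MISS | VC [13, 19]
  [7] addr=0x15e blk=21 s=1: MISS | VC [13, 19, 17]
  [8] addr=0xd2 blk=13 s=1: VC-HIT | VC [21, 19, 17]
  [9] addr=0xf8 blk=15 s=3: MISS | VC [21, 19, 17, 7]
  [10] addr=0x76 blk=7 s=3: VC-HIT | VC [21, 19, 17, 15]
  [11] addr=0xbe blk=11 s=3: MISS | VC [21, 19, 17, 15, 7]
  [12] addr=0x72 blk=7 s=3: VC-HIT | VC [21, 19, 17, 15, 11]

OUTCOME = MISS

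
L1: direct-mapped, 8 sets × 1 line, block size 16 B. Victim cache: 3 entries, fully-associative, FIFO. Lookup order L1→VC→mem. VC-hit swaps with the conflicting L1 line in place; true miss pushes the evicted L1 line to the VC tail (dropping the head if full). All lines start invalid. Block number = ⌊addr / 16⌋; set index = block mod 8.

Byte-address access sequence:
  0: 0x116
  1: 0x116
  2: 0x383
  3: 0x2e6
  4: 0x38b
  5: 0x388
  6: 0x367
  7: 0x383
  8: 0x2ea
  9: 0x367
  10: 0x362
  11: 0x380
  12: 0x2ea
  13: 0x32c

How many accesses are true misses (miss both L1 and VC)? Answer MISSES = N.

  [0] addr=0x116 blk=17 s=1: MISS | VC []
  [1] addr=0x116 blk=17 s=1: L1-HIT | VC []
  [2] addr=0x383 blk=56 s=0: MISS | VC []
  [3] addr=0x2e6 blk=46 s=6: MISS | VC []
  [4] addr=0x38b blk=56 s=0: L1-HIT | VC []
  [5] addr=0x388 blk=56 s=0: L1-HIT | VC []
  [6] addr=0x367 blk=54 s=6: MISS | VC [46]
  [7] addr=0x383 blk=56 s=0: L1-HIT | VC [46]
  [8] addr=0x2ea blk=46 s=6: VC-HIT | VC [54]
  [9] addr=0x367 blk=54 s=6: VC-HIT | VC [46]
  [10] addr=0x362 blk=54 s=6: L1-HIT | VC [46]
  [11] addr=0x380 blk=56 s=0: L1-HIT | VC [46]
  [12] addr=0x2ea blk=46 s=6: VC-HIT | VC [54]
  [13] addr=0x32c blk=50 s=2: MISS | VC [54]

MISSES = 5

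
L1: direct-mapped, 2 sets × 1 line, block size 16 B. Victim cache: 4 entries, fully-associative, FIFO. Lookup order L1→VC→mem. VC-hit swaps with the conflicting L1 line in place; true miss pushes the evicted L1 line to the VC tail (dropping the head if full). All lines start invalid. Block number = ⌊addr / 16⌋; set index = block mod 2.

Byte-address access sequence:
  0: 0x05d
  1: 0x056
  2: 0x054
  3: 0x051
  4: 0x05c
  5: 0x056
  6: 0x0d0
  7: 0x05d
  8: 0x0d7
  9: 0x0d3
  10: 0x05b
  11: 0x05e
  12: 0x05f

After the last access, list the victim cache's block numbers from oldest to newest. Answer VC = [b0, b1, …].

VC = [13]

  [0] addr=0x5d blk=5 s=1: MISS | VC []
  [1] addr=0x56 blk=5 s=1: L1-HIT | VC []
  [2] addr=0x54 blk=5 s=1: L1-HIT | VC []
  [3] addr=0x51 blk=5 s=1: L1-HIT | VC []
  [4] addr=0x5c blk=5 s=1: L1-HIT | VC []
  [5] addr=0x56 blk=5 s=1: L1-HIT | VC []
  [6] addr=0xd0 blk=13 s=1: MISS | VC [5]
  [7] addr=0x5d blk=5 s=1: VC-HIT | VC [13]
  [8] addr=0xd7 blk=13 s=1: VC-HIT | VC [5]
  [9] addr=0xd3 blk=13 s=1: L1-HIT | VC [5]
  [10] addr=0x5b blk=5 s=1: VC-HIT | VC [13]
  [11] addr=0x5e blk=5 s=1: L1-HIT | VC [13]
  [12] addr=0x5f blk=5 s=1: L1-HIT | VC [13]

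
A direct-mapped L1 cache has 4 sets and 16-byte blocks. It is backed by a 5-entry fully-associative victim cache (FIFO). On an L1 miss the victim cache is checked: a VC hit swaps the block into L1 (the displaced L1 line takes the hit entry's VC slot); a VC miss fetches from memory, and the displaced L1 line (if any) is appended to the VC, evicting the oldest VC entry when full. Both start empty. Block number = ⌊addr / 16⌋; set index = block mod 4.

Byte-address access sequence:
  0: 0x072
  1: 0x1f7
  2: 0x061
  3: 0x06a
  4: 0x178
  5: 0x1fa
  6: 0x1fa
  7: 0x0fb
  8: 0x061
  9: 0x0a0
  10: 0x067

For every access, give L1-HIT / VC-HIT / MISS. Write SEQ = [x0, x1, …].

SEQ = [MISS, MISS, MISS, L1-HIT, MISS, VC-HIT, L1-HIT, MISS, L1-HIT, MISS, VC-HIT]

0: 0x72 (blk 7, set 3) → MISS  vc=[]
1: 0x1f7 (blk 31, set 3) → MISS  vc=[7]
2: 0x61 (blk 6, set 2) → MISS  vc=[7]
3: 0x6a (blk 6, set 2) → L1-HIT  vc=[7]
4: 0x178 (blk 23, set 3) → MISS  vc=[7, 31]
5: 0x1fa (blk 31, set 3) → VC-HIT  vc=[7, 23]
6: 0x1fa (blk 31, set 3) → L1-HIT  vc=[7, 23]
7: 0xfb (blk 15, set 3) → MISS  vc=[7, 23, 31]
8: 0x61 (blk 6, set 2) → L1-HIT  vc=[7, 23, 31]
9: 0xa0 (blk 10, set 2) → MISS  vc=[7, 23, 31, 6]
10: 0x67 (blk 6, set 2) → VC-HIT  vc=[7, 23, 31, 10]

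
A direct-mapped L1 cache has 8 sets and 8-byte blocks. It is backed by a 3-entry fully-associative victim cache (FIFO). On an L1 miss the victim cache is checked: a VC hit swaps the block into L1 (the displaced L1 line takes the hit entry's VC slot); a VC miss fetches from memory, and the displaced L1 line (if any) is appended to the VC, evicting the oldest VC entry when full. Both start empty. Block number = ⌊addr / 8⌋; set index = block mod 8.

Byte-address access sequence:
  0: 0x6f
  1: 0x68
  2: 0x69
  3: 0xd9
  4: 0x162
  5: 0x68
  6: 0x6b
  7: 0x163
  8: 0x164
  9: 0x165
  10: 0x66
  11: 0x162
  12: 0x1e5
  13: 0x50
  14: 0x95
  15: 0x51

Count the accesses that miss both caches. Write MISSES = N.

0: 0x6f (blk 13, set 5) → MISS  vc=[]
1: 0x68 (blk 13, set 5) → L1-HIT  vc=[]
2: 0x69 (blk 13, set 5) → L1-HIT  vc=[]
3: 0xd9 (blk 27, set 3) → MISS  vc=[]
4: 0x162 (blk 44, set 4) → MISS  vc=[]
5: 0x68 (blk 13, set 5) → L1-HIT  vc=[]
6: 0x6b (blk 13, set 5) → L1-HIT  vc=[]
7: 0x163 (blk 44, set 4) → L1-HIT  vc=[]
8: 0x164 (blk 44, set 4) → L1-HIT  vc=[]
9: 0x165 (blk 44, set 4) → L1-HIT  vc=[]
10: 0x66 (blk 12, set 4) → MISS  vc=[44]
11: 0x162 (blk 44, set 4) → VC-HIT  vc=[12]
12: 0x1e5 (blk 60, set 4) → MISS  vc=[12, 44]
13: 0x50 (blk 10, set 2) → MISS  vc=[12, 44]
14: 0x95 (blk 18, set 2) → MISS  vc=[12, 44, 10]
15: 0x51 (blk 10, set 2) → VC-HIT  vc=[12, 44, 18]

MISSES = 7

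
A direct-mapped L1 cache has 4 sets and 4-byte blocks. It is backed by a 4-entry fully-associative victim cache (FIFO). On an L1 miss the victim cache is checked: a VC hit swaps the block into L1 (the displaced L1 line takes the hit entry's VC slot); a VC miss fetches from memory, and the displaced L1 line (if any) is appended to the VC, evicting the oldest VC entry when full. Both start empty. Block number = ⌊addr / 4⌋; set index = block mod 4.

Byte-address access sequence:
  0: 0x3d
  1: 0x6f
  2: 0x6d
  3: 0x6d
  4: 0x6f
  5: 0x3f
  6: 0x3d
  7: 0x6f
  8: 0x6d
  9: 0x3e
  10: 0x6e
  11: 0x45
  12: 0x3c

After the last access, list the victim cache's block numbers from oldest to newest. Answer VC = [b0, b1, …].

VC = [27]

  [0] addr=0x3d blk=15 s=3: MISS | VC []
  [1] addr=0x6f blk=27 s=3: MISS | VC [15]
  [2] addr=0x6d blk=27 s=3: L1-HIT | VC [15]
  [3] addr=0x6d blk=27 s=3: L1-HIT | VC [15]
  [4] addr=0x6f blk=27 s=3: L1-HIT | VC [15]
  [5] addr=0x3f blk=15 s=3: VC-HIT | VC [27]
  [6] addr=0x3d blk=15 s=3: L1-HIT | VC [27]
  [7] addr=0x6f blk=27 s=3: VC-HIT | VC [15]
  [8] addr=0x6d blk=27 s=3: L1-HIT | VC [15]
  [9] addr=0x3e blk=15 s=3: VC-HIT | VC [27]
  [10] addr=0x6e blk=27 s=3: VC-HIT | VC [15]
  [11] addr=0x45 blk=17 s=1: MISS | VC [15]
  [12] addr=0x3c blk=15 s=3: VC-HIT | VC [27]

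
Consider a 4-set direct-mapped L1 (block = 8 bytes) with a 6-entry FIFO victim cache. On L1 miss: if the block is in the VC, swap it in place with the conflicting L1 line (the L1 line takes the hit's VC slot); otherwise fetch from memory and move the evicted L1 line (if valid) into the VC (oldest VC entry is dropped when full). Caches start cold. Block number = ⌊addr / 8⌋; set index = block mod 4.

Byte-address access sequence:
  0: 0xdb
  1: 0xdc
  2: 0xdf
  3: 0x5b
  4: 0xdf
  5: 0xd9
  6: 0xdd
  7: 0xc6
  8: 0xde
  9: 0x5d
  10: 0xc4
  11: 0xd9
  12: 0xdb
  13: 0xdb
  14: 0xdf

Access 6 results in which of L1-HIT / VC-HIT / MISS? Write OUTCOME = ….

  [0] addr=0xdb blk=27 s=3: MISS | VC []
  [1] addr=0xdc blk=27 s=3: L1-HIT | VC []
  [2] addr=0xdf blk=27 s=3: L1-HIT | VC []
  [3] addr=0x5b blk=11 s=3: MISS | VC [27]
  [4] addr=0xdf blk=27 s=3: VC-HIT | VC [11]
  [5] addr=0xd9 blk=27 s=3: L1-HIT | VC [11]
  [6] addr=0xdd blk=27 s=3: L1-HIT | VC [11]
  [7] addr=0xc6 blk=24 s=0: MISS | VC [11]
  [8] addr=0xde blk=27 s=3: L1-HIT | VC [11]
  [9] addr=0x5d blk=11 s=3: VC-HIT | VC [27]
  [10] addr=0xc4 blk=24 s=0: L1-HIT | VC [27]
  [11] addr=0xd9 blk=27 s=3: VC-HIT | VC [11]
  [12] addr=0xdb blk=27 s=3: L1-HIT | VC [11]
  [13] addr=0xdb blk=27 s=3: L1-HIT | VC [11]
  [14] addr=0xdf blk=27 s=3: L1-HIT | VC [11]

OUTCOME = L1-HIT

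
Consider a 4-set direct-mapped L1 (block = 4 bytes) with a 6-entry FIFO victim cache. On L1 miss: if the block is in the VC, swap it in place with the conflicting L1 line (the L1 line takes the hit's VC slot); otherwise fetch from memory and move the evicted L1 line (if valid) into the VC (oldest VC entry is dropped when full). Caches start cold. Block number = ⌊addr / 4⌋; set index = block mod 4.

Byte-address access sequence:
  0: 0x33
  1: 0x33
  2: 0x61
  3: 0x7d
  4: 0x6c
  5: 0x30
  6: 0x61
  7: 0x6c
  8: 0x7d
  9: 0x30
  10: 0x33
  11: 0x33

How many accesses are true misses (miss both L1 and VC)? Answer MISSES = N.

0: 0x33 (blk 12, set 0) → MISS  vc=[]
1: 0x33 (blk 12, set 0) → L1-HIT  vc=[]
2: 0x61 (blk 24, set 0) → MISS  vc=[12]
3: 0x7d (blk 31, set 3) → MISS  vc=[12]
4: 0x6c (blk 27, set 3) → MISS  vc=[12, 31]
5: 0x30 (blk 12, set 0) → VC-HIT  vc=[24, 31]
6: 0x61 (blk 24, set 0) → VC-HIT  vc=[12, 31]
7: 0x6c (blk 27, set 3) → L1-HIT  vc=[12, 31]
8: 0x7d (blk 31, set 3) → VC-HIT  vc=[12, 27]
9: 0x30 (blk 12, set 0) → VC-HIT  vc=[24, 27]
10: 0x33 (blk 12, set 0) → L1-HIT  vc=[24, 27]
11: 0x33 (blk 12, set 0) → L1-HIT  vc=[24, 27]

MISSES = 4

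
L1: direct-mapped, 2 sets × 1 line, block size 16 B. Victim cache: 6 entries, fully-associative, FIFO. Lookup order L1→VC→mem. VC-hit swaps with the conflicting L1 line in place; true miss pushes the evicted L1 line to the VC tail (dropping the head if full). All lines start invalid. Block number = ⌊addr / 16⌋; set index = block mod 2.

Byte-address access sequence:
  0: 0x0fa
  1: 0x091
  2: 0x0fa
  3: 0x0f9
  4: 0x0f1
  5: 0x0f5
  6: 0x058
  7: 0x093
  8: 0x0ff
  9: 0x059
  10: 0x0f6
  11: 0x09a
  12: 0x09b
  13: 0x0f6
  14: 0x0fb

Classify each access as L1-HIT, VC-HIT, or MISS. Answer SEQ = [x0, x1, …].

SEQ = [MISS, MISS, VC-HIT, L1-HIT, L1-HIT, L1-HIT, MISS, VC-HIT, VC-HIT, VC-HIT, VC-HIT, VC-HIT, L1-HIT, VC-HIT, L1-HIT]

  [0] addr=0xfa blk=15 s=1: MISS | VC []
  [1] addr=0x91 blk=9 s=1: MISS | VC [15]
  [2] addr=0xfa blk=15 s=1: VC-HIT | VC [9]
  [3] addr=0xf9 blk=15 s=1: L1-HIT | VC [9]
  [4] addr=0xf1 blk=15 s=1: L1-HIT | VC [9]
  [5] addr=0xf5 blk=15 s=1: L1-HIT | VC [9]
  [6] addr=0x58 blk=5 s=1: MISS | VC [9, 15]
  [7] addr=0x93 blk=9 s=1: VC-HIT | VC [5, 15]
  [8] addr=0xff blk=15 s=1: VC-HIT | VC [5, 9]
  [9] addr=0x59 blk=5 s=1: VC-HIT | VC [15, 9]
  [10] addr=0xf6 blk=15 s=1: VC-HIT | VC [5, 9]
  [11] addr=0x9a blk=9 s=1: VC-HIT | VC [5, 15]
  [12] addr=0x9b blk=9 s=1: L1-HIT | VC [5, 15]
  [13] addr=0xf6 blk=15 s=1: VC-HIT | VC [5, 9]
  [14] addr=0xfb blk=15 s=1: L1-HIT | VC [5, 9]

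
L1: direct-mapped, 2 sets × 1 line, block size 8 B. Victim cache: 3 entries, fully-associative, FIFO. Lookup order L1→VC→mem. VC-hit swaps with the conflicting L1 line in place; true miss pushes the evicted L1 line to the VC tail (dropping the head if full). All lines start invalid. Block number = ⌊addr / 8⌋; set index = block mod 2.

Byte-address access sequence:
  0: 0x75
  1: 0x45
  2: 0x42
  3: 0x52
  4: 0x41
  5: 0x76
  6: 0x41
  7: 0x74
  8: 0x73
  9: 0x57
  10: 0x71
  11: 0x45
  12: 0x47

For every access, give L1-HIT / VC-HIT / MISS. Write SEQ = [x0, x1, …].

#0 0x75→b14/s0 MISS; vc=[]
#1 0x45→b8/s0 MISS; vc=[14]
#2 0x42→b8/s0 L1-HIT; vc=[14]
#3 0x52→b10/s0 MISS; vc=[14,8]
#4 0x41→b8/s0 VC-HIT; vc=[14,10]
#5 0x76→b14/s0 VC-HIT; vc=[8,10]
#6 0x41→b8/s0 VC-HIT; vc=[14,10]
#7 0x74→b14/s0 VC-HIT; vc=[8,10]
#8 0x73→b14/s0 L1-HIT; vc=[8,10]
#9 0x57→b10/s0 VC-HIT; vc=[8,14]
#10 0x71→b14/s0 VC-HIT; vc=[8,10]
#11 0x45→b8/s0 VC-HIT; vc=[14,10]
#12 0x47→b8/s0 L1-HIT; vc=[14,10]

SEQ = [MISS, MISS, L1-HIT, MISS, VC-HIT, VC-HIT, VC-HIT, VC-HIT, L1-HIT, VC-HIT, VC-HIT, VC-HIT, L1-HIT]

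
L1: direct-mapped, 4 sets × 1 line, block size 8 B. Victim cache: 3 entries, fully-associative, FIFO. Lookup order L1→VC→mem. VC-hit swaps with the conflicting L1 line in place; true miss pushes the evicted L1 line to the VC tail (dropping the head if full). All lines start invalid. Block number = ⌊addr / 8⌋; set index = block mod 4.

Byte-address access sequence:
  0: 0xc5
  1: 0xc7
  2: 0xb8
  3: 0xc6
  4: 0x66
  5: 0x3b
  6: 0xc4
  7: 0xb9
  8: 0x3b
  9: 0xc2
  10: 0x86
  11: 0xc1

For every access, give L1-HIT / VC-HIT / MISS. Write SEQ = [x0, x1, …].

#0 0xc5→b24/s0 MISS; vc=[]
#1 0xc7→b24/s0 L1-HIT; vc=[]
#2 0xb8→b23/s3 MISS; vc=[]
#3 0xc6→b24/s0 L1-HIT; vc=[]
#4 0x66→b12/s0 MISS; vc=[24]
#5 0x3b→b7/s3 MISS; vc=[24,23]
#6 0xc4→b24/s0 VC-HIT; vc=[12,23]
#7 0xb9→b23/s3 VC-HIT; vc=[12,7]
#8 0x3b→b7/s3 VC-HIT; vc=[12,23]
#9 0xc2→b24/s0 L1-HIT; vc=[12,23]
#10 0x86→b16/s0 MISS; vc=[12,23,24]
#11 0xc1→b24/s0 VC-HIT; vc=[12,23,16]

SEQ = [MISS, L1-HIT, MISS, L1-HIT, MISS, MISS, VC-HIT, VC-HIT, VC-HIT, L1-HIT, MISS, VC-HIT]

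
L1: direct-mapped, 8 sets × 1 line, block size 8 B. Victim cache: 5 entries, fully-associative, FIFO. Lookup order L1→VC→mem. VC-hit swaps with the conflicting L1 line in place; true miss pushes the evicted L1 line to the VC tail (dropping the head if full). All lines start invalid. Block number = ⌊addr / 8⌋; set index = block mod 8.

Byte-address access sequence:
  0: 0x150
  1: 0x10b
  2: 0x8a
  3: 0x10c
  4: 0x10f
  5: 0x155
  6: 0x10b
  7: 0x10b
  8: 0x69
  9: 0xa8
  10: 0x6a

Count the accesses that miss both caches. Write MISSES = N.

MISSES = 5

#0 0x150→b42/s2 MISS; vc=[]
#1 0x10b→b33/s1 MISS; vc=[]
#2 0x8a→b17/s1 MISS; vc=[33]
#3 0x10c→b33/s1 VC-HIT; vc=[17]
#4 0x10f→b33/s1 L1-HIT; vc=[17]
#5 0x155→b42/s2 L1-HIT; vc=[17]
#6 0x10b→b33/s1 L1-HIT; vc=[17]
#7 0x10b→b33/s1 L1-HIT; vc=[17]
#8 0x69→b13/s5 MISS; vc=[17]
#9 0xa8→b21/s5 MISS; vc=[17,13]
#10 0x6a→b13/s5 VC-HIT; vc=[17,21]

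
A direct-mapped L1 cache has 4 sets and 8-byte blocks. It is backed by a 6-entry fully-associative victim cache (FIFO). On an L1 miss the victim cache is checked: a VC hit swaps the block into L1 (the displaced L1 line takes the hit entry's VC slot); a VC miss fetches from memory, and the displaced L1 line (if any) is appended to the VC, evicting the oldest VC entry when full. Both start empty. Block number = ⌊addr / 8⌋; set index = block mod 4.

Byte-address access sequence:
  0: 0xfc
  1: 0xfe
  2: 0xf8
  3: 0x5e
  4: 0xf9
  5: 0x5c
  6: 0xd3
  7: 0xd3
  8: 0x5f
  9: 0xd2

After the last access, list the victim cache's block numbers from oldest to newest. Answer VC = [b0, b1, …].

VC = [31]

0: 0xfc (blk 31, set 3) → MISS  vc=[]
1: 0xfe (blk 31, set 3) → L1-HIT  vc=[]
2: 0xf8 (blk 31, set 3) → L1-HIT  vc=[]
3: 0x5e (blk 11, set 3) → MISS  vc=[31]
4: 0xf9 (blk 31, set 3) → VC-HIT  vc=[11]
5: 0x5c (blk 11, set 3) → VC-HIT  vc=[31]
6: 0xd3 (blk 26, set 2) → MISS  vc=[31]
7: 0xd3 (blk 26, set 2) → L1-HIT  vc=[31]
8: 0x5f (blk 11, set 3) → L1-HIT  vc=[31]
9: 0xd2 (blk 26, set 2) → L1-HIT  vc=[31]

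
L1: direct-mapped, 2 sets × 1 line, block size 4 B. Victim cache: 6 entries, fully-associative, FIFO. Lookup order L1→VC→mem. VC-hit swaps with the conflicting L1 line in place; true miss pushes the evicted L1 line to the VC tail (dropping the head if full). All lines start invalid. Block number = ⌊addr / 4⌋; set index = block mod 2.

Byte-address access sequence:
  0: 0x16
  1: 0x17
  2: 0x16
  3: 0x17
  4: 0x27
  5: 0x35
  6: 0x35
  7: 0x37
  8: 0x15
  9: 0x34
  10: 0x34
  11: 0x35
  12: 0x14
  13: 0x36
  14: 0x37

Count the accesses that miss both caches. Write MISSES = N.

MISSES = 3

  [0] addr=0x16 blk=5 s=1: MISS | VC []
  [1] addr=0x17 blk=5 s=1: L1-HIT | VC []
  [2] addr=0x16 blk=5 s=1: L1-HIT | VC []
  [3] addr=0x17 blk=5 s=1: L1-HIT | VC []
  [4] addr=0x27 blk=9 s=1: MISS | VC [5]
  [5] addr=0x35 blk=13 s=1: MISS | VC [5, 9]
  [6] addr=0x35 blk=13 s=1: L1-HIT | VC [5, 9]
  [7] addr=0x37 blk=13 s=1: L1-HIT | VC [5, 9]
  [8] addr=0x15 blk=5 s=1: VC-HIT | VC [13, 9]
  [9] addr=0x34 blk=13 s=1: VC-HIT | VC [5, 9]
  [10] addr=0x34 blk=13 s=1: L1-HIT | VC [5, 9]
  [11] addr=0x35 blk=13 s=1: L1-HIT | VC [5, 9]
  [12] addr=0x14 blk=5 s=1: VC-HIT | VC [13, 9]
  [13] addr=0x36 blk=13 s=1: VC-HIT | VC [5, 9]
  [14] addr=0x37 blk=13 s=1: L1-HIT | VC [5, 9]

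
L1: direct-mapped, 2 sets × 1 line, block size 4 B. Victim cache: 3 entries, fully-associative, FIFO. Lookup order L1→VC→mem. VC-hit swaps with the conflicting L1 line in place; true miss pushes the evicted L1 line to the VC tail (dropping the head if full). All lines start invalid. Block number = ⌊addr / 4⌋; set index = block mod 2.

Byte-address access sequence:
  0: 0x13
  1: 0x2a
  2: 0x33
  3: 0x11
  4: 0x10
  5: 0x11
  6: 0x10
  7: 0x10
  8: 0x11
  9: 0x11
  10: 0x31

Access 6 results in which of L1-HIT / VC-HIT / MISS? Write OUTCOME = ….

0: 0x13 (blk 4, set 0) → MISS  vc=[]
1: 0x2a (blk 10, set 0) → MISS  vc=[4]
2: 0x33 (blk 12, set 0) → MISS  vc=[4, 10]
3: 0x11 (blk 4, set 0) → VC-HIT  vc=[12, 10]
4: 0x10 (blk 4, set 0) → L1-HIT  vc=[12, 10]
5: 0x11 (blk 4, set 0) → L1-HIT  vc=[12, 10]
6: 0x10 (blk 4, set 0) → L1-HIT  vc=[12, 10]
7: 0x10 (blk 4, set 0) → L1-HIT  vc=[12, 10]
8: 0x11 (blk 4, set 0) → L1-HIT  vc=[12, 10]
9: 0x11 (blk 4, set 0) → L1-HIT  vc=[12, 10]
10: 0x31 (blk 12, set 0) → VC-HIT  vc=[4, 10]

OUTCOME = L1-HIT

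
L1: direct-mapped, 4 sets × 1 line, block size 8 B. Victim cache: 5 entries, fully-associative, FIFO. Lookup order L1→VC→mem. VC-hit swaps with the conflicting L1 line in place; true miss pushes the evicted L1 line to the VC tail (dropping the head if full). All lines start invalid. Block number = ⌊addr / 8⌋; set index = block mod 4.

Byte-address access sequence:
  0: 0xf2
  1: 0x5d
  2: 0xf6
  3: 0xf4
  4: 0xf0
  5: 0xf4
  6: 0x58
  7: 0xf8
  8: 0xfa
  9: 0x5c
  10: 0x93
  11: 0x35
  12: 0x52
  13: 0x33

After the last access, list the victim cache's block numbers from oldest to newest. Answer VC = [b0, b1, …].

VC = [31, 30, 18, 10]

  [0] addr=0xf2 blk=30 s=2: MISS | VC []
  [1] addr=0x5d blk=11 s=3: MISS | VC []
  [2] addr=0xf6 blk=30 s=2: L1-HIT | VC []
  [3] addr=0xf4 blk=30 s=2: L1-HIT | VC []
  [4] addr=0xf0 blk=30 s=2: L1-HIT | VC []
  [5] addr=0xf4 blk=30 s=2: L1-HIT | VC []
  [6] addr=0x58 blk=11 s=3: L1-HIT | VC []
  [7] addr=0xf8 blk=31 s=3: MISS | VC [11]
  [8] addr=0xfa blk=31 s=3: L1-HIT | VC [11]
  [9] addr=0x5c blk=11 s=3: VC-HIT | VC [31]
  [10] addr=0x93 blk=18 s=2: MISS | VC [31, 30]
  [11] addr=0x35 blk=6 s=2: MISS | VC [31, 30, 18]
  [12] addr=0x52 blk=10 s=2: MISS | VC [31, 30, 18, 6]
  [13] addr=0x33 blk=6 s=2: VC-HIT | VC [31, 30, 18, 10]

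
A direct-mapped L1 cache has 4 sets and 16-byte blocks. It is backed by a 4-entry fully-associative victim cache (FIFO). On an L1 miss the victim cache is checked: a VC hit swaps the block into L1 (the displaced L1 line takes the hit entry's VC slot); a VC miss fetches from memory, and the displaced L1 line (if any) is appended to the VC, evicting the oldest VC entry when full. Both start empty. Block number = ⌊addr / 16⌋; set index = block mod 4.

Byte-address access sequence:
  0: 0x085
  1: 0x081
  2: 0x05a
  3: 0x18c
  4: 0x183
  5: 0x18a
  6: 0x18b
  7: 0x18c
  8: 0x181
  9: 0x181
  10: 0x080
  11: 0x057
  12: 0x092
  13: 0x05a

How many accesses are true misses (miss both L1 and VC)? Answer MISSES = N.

  [0] addr=0x85 blk=8 s=0: MISS | VC []
  [1] addr=0x81 blk=8 s=0: L1-HIT | VC []
  [2] addr=0x5a blk=5 s=1: MISS | VC []
  [3] addr=0x18c blk=24 s=0: MISS | VC [8]
  [4] addr=0x183 blk=24 s=0: L1-HIT | VC [8]
  [5] addr=0x18a blk=24 s=0: L1-HIT | VC [8]
  [6] addr=0x18b blk=24 s=0: L1-HIT | VC [8]
  [7] addr=0x18c blk=24 s=0: L1-HIT | VC [8]
  [8] addr=0x181 blk=24 s=0: L1-HIT | VC [8]
  [9] addr=0x181 blk=24 s=0: L1-HIT | VC [8]
  [10] addr=0x80 blk=8 s=0: VC-HIT | VC [24]
  [11] addr=0x57 blk=5 s=1: L1-HIT | VC [24]
  [12] addr=0x92 blk=9 s=1: MISS | VC [24, 5]
  [13] addr=0x5a blk=5 s=1: VC-HIT | VC [24, 9]

MISSES = 4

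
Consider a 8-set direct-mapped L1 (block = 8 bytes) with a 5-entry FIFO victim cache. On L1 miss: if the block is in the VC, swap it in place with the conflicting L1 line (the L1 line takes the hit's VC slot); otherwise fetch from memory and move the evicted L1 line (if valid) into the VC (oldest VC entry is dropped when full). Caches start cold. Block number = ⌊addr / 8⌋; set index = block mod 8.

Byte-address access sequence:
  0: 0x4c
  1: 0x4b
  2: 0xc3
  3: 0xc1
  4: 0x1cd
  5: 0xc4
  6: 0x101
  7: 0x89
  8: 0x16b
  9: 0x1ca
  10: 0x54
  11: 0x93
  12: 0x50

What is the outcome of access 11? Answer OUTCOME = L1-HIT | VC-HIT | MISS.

#0 0x4c→b9/s1 MISS; vc=[]
#1 0x4b→b9/s1 L1-HIT; vc=[]
#2 0xc3→b24/s0 MISS; vc=[]
#3 0xc1→b24/s0 L1-HIT; vc=[]
#4 0x1cd→b57/s1 MISS; vc=[9]
#5 0xc4→b24/s0 L1-HIT; vc=[9]
#6 0x101→b32/s0 MISS; vc=[9,24]
#7 0x89→b17/s1 MISS; vc=[9,24,57]
#8 0x16b→b45/s5 MISS; vc=[9,24,57]
#9 0x1ca→b57/s1 VC-HIT; vc=[9,24,17]
#10 0x54→b10/s2 MISS; vc=[9,24,17]
#11 0x93→b18/s2 MISS; vc=[9,24,17,10]
#12 0x50→b10/s2 VC-HIT; vc=[9,24,17,18]

OUTCOME = MISS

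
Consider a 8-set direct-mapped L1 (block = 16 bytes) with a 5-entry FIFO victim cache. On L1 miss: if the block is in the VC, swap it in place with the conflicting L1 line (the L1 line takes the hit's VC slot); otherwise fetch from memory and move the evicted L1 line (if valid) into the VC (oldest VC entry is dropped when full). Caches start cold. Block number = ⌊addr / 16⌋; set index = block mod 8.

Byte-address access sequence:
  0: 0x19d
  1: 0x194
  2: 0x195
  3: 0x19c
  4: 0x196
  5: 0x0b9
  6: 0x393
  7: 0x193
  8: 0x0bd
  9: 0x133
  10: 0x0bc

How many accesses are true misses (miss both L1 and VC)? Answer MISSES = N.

0: 0x19d (blk 25, set 1) → MISS  vc=[]
1: 0x194 (blk 25, set 1) → L1-HIT  vc=[]
2: 0x195 (blk 25, set 1) → L1-HIT  vc=[]
3: 0x19c (blk 25, set 1) → L1-HIT  vc=[]
4: 0x196 (blk 25, set 1) → L1-HIT  vc=[]
5: 0xb9 (blk 11, set 3) → MISS  vc=[]
6: 0x393 (blk 57, set 1) → MISS  vc=[25]
7: 0x193 (blk 25, set 1) → VC-HIT  vc=[57]
8: 0xbd (blk 11, set 3) → L1-HIT  vc=[57]
9: 0x133 (blk 19, set 3) → MISS  vc=[57, 11]
10: 0xbc (blk 11, set 3) → VC-HIT  vc=[57, 19]

MISSES = 4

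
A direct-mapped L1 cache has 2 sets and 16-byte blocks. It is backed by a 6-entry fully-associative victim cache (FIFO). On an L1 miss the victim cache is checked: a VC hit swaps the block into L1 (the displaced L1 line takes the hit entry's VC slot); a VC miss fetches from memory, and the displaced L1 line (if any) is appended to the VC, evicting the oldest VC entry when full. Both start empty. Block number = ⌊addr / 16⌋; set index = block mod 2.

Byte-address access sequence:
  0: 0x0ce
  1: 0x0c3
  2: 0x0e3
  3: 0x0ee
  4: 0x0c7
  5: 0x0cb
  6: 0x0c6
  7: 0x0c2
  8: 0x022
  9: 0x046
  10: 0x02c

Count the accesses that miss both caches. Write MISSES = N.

#0 0xce→b12/s0 MISS; vc=[]
#1 0xc3→b12/s0 L1-HIT; vc=[]
#2 0xe3→b14/s0 MISS; vc=[12]
#3 0xee→b14/s0 L1-HIT; vc=[12]
#4 0xc7→b12/s0 VC-HIT; vc=[14]
#5 0xcb→b12/s0 L1-HIT; vc=[14]
#6 0xc6→b12/s0 L1-HIT; vc=[14]
#7 0xc2→b12/s0 L1-HIT; vc=[14]
#8 0x22→b2/s0 MISS; vc=[14,12]
#9 0x46→b4/s0 MISS; vc=[14,12,2]
#10 0x2c→b2/s0 VC-HIT; vc=[14,12,4]

MISSES = 4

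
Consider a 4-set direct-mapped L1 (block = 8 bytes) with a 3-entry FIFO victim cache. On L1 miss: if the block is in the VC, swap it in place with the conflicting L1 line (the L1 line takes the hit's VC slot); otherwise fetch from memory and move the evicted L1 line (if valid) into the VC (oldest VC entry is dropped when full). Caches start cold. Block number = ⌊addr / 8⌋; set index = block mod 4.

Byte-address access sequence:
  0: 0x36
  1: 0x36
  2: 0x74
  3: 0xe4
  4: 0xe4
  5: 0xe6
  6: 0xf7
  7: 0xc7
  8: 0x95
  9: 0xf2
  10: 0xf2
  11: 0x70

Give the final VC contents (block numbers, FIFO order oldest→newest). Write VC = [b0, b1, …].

#0 0x36→b6/s2 MISS; vc=[]
#1 0x36→b6/s2 L1-HIT; vc=[]
#2 0x74→b14/s2 MISS; vc=[6]
#3 0xe4→b28/s0 MISS; vc=[6]
#4 0xe4→b28/s0 L1-HIT; vc=[6]
#5 0xe6→b28/s0 L1-HIT; vc=[6]
#6 0xf7→b30/s2 MISS; vc=[6,14]
#7 0xc7→b24/s0 MISS; vc=[6,14,28]
#8 0x95→b18/s2 MISS; vc=[14,28,30]
#9 0xf2→b30/s2 VC-HIT; vc=[14,28,18]
#10 0xf2→b30/s2 L1-HIT; vc=[14,28,18]
#11 0x70→b14/s2 VC-HIT; vc=[30,28,18]

VC = [30, 28, 18]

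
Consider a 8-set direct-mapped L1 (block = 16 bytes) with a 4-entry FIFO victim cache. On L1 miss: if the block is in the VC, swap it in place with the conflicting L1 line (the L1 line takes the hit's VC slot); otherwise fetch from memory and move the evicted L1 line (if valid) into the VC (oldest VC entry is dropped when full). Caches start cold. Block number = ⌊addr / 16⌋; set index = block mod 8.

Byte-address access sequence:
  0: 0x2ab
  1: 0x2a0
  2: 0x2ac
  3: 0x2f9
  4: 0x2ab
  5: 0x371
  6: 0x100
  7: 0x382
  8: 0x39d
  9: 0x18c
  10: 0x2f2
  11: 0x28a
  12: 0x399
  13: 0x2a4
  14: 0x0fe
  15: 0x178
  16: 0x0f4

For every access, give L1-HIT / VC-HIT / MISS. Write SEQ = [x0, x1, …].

SEQ = [MISS, L1-HIT, L1-HIT, MISS, L1-HIT, MISS, MISS, MISS, MISS, MISS, VC-HIT, MISS, L1-HIT, L1-HIT, MISS, MISS, VC-HIT]

  [0] addr=0x2ab blk=42 s=2: MISS | VC []
  [1] addr=0x2a0 blk=42 s=2: L1-HIT | VC []
  [2] addr=0x2ac blk=42 s=2: L1-HIT | VC []
  [3] addr=0x2f9 blk=47 s=7: MISS | VC []
  [4] addr=0x2ab blk=42 s=2: L1-HIT | VC []
  [5] addr=0x371 blk=55 s=7: MISS | VC [47]
  [6] addr=0x100 blk=16 s=0: MISS | VC [47]
  [7] addr=0x382 blk=56 s=0: MISS | VC [47, 16]
  [8] addr=0x39d blk=57 s=1: MISS | VC [47, 16]
  [9] addr=0x18c blk=24 s=0: MISS | VC [47, 16, 56]
  [10] addr=0x2f2 blk=47 s=7: VC-HIT | VC [55, 16, 56]
  [11] addr=0x28a blk=40 s=0: MISS | VC [55, 16, 56, 24]
  [12] addr=0x399 blk=57 s=1: L1-HIT | VC [55, 16, 56, 24]
  [13] addr=0x2a4 blk=42 s=2: L1-HIT | VC [55, 16, 56, 24]
  [14] addr=0xfe blk=15 s=7: MISS | VC [16, 56, 24, 47]
  [15] addr=0x178 blk=23 s=7: MISS | VC [56, 24, 47, 15]
  [16] addr=0xf4 blk=15 s=7: VC-HIT | VC [56, 24, 47, 23]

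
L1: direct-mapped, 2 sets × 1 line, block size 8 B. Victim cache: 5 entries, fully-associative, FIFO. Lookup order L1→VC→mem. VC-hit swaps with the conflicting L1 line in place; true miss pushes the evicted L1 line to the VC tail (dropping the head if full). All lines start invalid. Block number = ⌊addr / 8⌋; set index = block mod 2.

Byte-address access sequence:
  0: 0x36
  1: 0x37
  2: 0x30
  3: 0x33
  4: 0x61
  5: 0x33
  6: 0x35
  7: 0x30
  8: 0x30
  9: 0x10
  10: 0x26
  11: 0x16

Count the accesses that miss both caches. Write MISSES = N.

MISSES = 4

#0 0x36→b6/s0 MISS; vc=[]
#1 0x37→b6/s0 L1-HIT; vc=[]
#2 0x30→b6/s0 L1-HIT; vc=[]
#3 0x33→b6/s0 L1-HIT; vc=[]
#4 0x61→b12/s0 MISS; vc=[6]
#5 0x33→b6/s0 VC-HIT; vc=[12]
#6 0x35→b6/s0 L1-HIT; vc=[12]
#7 0x30→b6/s0 L1-HIT; vc=[12]
#8 0x30→b6/s0 L1-HIT; vc=[12]
#9 0x10→b2/s0 MISS; vc=[12,6]
#10 0x26→b4/s0 MISS; vc=[12,6,2]
#11 0x16→b2/s0 VC-HIT; vc=[12,6,4]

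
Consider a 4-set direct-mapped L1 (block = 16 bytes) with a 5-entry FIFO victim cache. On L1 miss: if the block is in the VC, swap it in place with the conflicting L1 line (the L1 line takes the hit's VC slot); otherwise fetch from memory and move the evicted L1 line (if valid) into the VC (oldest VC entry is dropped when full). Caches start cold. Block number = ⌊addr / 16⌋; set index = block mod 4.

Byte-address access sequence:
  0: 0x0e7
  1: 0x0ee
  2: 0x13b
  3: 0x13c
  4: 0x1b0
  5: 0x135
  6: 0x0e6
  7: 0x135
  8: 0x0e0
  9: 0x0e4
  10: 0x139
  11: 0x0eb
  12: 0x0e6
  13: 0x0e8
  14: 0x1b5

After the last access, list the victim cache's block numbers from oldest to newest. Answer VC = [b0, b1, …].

  [0] addr=0xe7 blk=14 s=2: MISS | VC []
  [1] addr=0xee blk=14 s=2: L1-HIT | VC []
  [2] addr=0x13b blk=19 s=3: MISS | VC []
  [3] addr=0x13c blk=19 s=3: L1-HIT | VC []
  [4] addr=0x1b0 blk=27 s=3: MISS | VC [19]
  [5] addr=0x135 blk=19 s=3: VC-HIT | VC [27]
  [6] addr=0xe6 blk=14 s=2: L1-HIT | VC [27]
  [7] addr=0x135 blk=19 s=3: L1-HIT | VC [27]
  [8] addr=0xe0 blk=14 s=2: L1-HIT | VC [27]
  [9] addr=0xe4 blk=14 s=2: L1-HIT | VC [27]
  [10] addr=0x139 blk=19 s=3: L1-HIT | VC [27]
  [11] addr=0xeb blk=14 s=2: L1-HIT | VC [27]
  [12] addr=0xe6 blk=14 s=2: L1-HIT | VC [27]
  [13] addr=0xe8 blk=14 s=2: L1-HIT | VC [27]
  [14] addr=0x1b5 blk=27 s=3: VC-HIT | VC [19]

VC = [19]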